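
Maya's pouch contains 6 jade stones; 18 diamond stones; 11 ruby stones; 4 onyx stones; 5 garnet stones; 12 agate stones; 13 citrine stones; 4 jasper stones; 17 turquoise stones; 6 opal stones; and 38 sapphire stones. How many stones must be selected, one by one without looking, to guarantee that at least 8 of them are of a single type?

Put each drawn stone into a box by type. The largest draw with every box below 8 takes min(count, 7) from each type; types with fewer than 7 contribute all they have.
Σ min(cᵢ, 7) = 6 + 7 + 7 + 4 + 5 + 7 + 7 + 4 + 7 + 6 + 7 = 67.
Draw number 67 + 1 = 68 must push one box to 8.

68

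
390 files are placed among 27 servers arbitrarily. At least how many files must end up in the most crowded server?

The 27 servers are the holes and the 390 files are the pigeons.
If every server held at most 14 files, the total would be at most 27 × 14 = 378, which is less than 390.
So some server holds at least ⌈390/27⌉ = 15 files.

15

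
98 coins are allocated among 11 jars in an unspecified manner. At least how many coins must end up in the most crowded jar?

The 11 jars are the holes and the 98 coins are the pigeons.
If every jar held at most 8 coins, the total would be at most 11 × 8 = 88, which is less than 98.
So some jar holds at least ⌈98/11⌉ = 9 coins.

9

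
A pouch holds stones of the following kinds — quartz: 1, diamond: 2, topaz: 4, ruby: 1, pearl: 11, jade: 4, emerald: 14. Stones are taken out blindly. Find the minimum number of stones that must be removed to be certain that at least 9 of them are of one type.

29

Put each drawn stone into a box by type. The largest draw with every box below 9 takes min(count, 8) from each type; types with fewer than 8 contribute all they have.
Σ min(cᵢ, 8) = 1 + 2 + 4 + 1 + 8 + 4 + 8 = 28.
Draw number 28 + 1 = 29 must push one box to 9.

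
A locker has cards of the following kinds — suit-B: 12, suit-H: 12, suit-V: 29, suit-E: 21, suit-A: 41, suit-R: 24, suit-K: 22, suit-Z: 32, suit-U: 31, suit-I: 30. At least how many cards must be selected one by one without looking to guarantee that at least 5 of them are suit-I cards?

In the worst case for collecting suit-I cards, every non-suit-I card comes out first.
There are 12 + 12 + 29 + 21 + 41 + 24 + 22 + 32 + 31 = 224 non-suit-I cards altogether.
After those, each further card must be suit-I, so 224 + 5 = 229 draws guarantee 5 suit-I cards.

229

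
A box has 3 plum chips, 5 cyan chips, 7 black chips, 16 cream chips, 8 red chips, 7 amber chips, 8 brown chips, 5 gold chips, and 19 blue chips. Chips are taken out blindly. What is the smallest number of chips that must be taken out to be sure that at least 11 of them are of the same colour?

Put each drawn chip into a box by colour. The largest draw with every box below 11 takes min(count, 10) from each colour; colours with fewer than 10 contribute all they have.
Σ min(cᵢ, 10) = 3 + 5 + 7 + 10 + 8 + 7 + 8 + 5 + 10 = 63.
Draw number 63 + 1 = 64 must push one box to 11.

64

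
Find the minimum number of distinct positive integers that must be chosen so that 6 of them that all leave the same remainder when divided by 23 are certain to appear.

The 23 residue classes mod 23 are the pigeonholes.
With 115 integers one could put 5 in each residue class and have no class reach 6.
The 116th integer pushes some class to 6, so 23·5 + 1 = 116.

116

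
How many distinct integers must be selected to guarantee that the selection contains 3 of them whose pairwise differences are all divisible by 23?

Integers whose pairwise differences are multiples of 23 are exactly those sharing a remainder mod 23. By the pigeonhole principle, the 23 residue classes mod 23 are the pigeonholes.
With 46 integers one could put 2 in each residue class and have no class reach 3.
The 47th integer pushes some class to 3, so 23·2 + 1 = 47.

47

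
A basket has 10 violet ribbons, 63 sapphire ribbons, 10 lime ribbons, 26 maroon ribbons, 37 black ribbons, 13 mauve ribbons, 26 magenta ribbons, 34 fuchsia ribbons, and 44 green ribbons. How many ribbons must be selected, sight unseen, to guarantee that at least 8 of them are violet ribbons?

261

In the worst case for collecting violet ribbons, every non-violet ribbon comes out first.
There are 63 + 10 + 26 + 37 + 13 + 26 + 34 + 44 = 253 non-violet ribbons altogether.
After those, each further ribbon must be violet, so 253 + 8 = 261 draws guarantee 8 violet ribbons.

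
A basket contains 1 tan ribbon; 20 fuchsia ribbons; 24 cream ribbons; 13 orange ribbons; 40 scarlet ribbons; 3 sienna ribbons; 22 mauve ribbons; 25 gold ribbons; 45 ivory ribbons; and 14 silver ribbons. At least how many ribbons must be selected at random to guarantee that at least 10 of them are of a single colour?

77

Pigeonhole: the 10 colours are the holes; the ribbons drawn are the pigeons.
To avoid 10 of any one colour, the worst case takes at most 9 of each colour, or every ribbon of a colour that has fewer than 9.
That gives 1 + 9 + 9 + 9 + 9 + 3 + 9 + 9 + 9 + 9 = 76 ribbons with no colour reaching 10.
The next ribbon forces some colour to 10, so 76 + 1 = 77.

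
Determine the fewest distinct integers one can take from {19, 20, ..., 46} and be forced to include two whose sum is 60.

Group the elements by complementary pair {x, 60−x}: {19,41}, {20,40}, {21,39}, …, giving 11 two-element pairs, the single value 30 (it cannot pair with itself since the integers are distinct), and 5 integers whose partner 60−x falls outside [19,46].
By pigeonhole, treating each of those 17 groups as a pigeonhole, one can pick one integer per group — 17 integers — with no two summing to 60.
The 18th integer lands in an occupied pair, forcing a sum of 60.

18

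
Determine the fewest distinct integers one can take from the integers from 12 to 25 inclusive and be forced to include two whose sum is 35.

Two chosen integers sum to 35 exactly when both halves of some pair {x, 35−x} with 12 ≤ x ≤ 35−x ≤ 23 are chosen — 6 such pairs.
The remaining 2 elements (those with no distinct partner in range) can never complete a 35-sum, so the worst case takes all of them and one from each pair: 2 + 6 = 8.
By the pigeonhole principle, the 9th integer has to be the second member of some pair, so 8 + 1 = 9.

9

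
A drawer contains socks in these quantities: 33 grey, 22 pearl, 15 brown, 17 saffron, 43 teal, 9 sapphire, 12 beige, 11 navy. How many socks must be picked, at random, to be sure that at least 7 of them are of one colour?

49

An adversary could hand out at most 6 socks per colour: 6 + 6 + 6 + 6 + 6 + 6 + 6 + 6 = 48 socks and still no colour has 7.
By pigeonhole, one more sock lands in a colour already at 6, so 49 draws are enough and 48 are not.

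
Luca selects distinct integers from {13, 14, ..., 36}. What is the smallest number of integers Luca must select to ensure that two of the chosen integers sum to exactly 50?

14

Two chosen integers sum to 50 exactly when both halves of some pair {x, 50−x} with 14 ≤ x ≤ 50−x ≤ 36 are chosen — 11 such pairs.
The remaining 2 elements (those with no distinct partner in range) can never complete a 50-sum, so the worst case takes all of them and one from each pair: 2 + 11 = 13.
By the pigeonhole principle, the 14th integer has to be the second member of some pair, so 13 + 1 = 14.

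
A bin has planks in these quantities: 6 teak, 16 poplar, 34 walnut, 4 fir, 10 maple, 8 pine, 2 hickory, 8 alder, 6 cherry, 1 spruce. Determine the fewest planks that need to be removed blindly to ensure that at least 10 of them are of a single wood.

An adversary could hand out at most 9 planks per wood (7 woods run out sooner): 6 + 9 + 9 + 4 + 9 + 8 + 2 + 8 + 6 + 1 = 62 planks and still no wood has 10.
Pigeonhole: one more plank lands in a wood already at 9, so 63 draws are enough and 62 are not.

63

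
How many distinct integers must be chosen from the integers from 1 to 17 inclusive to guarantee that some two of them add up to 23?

12

A set avoiding the sum 23 can contain at most one of each pair {x, 23−x}, plus the 5 elements whose complement lies outside the range.
The integers 1, …, 11 (11 of them) are such a set: any two sum to at least 1+2 = 3 and at most 10+11 = 21 < 23.
By the pigeonhole principle, any 12th integer completes one of the 6 pairs, so 12 choices force a sum of 23.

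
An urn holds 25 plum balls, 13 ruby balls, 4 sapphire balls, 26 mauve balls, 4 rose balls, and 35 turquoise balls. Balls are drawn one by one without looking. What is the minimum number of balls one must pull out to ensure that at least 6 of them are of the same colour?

An adversary could hand out at most 5 balls per colour (sapphire, rose run out sooner): 5 + 5 + 4 + 5 + 4 + 5 = 28 balls and still no colour has 6.
One more ball lands in a colour already at 5, so 29 draws are enough and 28 are not.

29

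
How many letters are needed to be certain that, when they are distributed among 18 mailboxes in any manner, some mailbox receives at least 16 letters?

271

With 270 letters one could put exactly 15 in each of the 18 mailboxes, and no mailbox would reach 16.
Pigeonhole: one more letter must land in a mailbox that already has 15, giving it 16.
So 18 × 15 + 1 = 271 letters are required.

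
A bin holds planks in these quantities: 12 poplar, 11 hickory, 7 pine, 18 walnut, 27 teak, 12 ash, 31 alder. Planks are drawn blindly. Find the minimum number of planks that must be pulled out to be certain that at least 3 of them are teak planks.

In the worst case for collecting teak planks, every non-teak plank comes out first.
There are 12 + 11 + 7 + 18 + 12 + 31 = 91 non-teak planks altogether.
After those, each further plank must be teak, so 91 + 3 = 94 draws guarantee 3 teak planks.

94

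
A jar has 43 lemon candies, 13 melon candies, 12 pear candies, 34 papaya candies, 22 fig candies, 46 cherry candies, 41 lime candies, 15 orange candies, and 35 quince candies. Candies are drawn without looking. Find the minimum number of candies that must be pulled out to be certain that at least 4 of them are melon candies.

252

In the worst case for collecting melon candies, every non-melon candy comes out first.
There are 43 + 12 + 34 + 22 + 46 + 41 + 15 + 35 = 248 non-melon candies altogether.
After those, each further candy must be melon, so 248 + 4 = 252 draws guarantee 4 melon candies.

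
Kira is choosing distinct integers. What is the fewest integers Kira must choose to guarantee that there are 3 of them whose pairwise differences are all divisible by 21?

43

Integers whose pairwise differences are multiples of 21 are exactly those sharing a remainder mod 21. Pigeonhole: the 21 residue classes mod 21 are the pigeonholes.
With 42 integers one could put 2 in each residue class and have no class reach 3.
The 43rd integer pushes some class to 3, so 21·2 + 1 = 43.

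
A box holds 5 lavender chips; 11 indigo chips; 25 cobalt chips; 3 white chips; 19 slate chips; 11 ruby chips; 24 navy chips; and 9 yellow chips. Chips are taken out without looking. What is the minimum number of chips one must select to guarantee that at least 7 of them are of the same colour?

45

The 8 colours are the holes; the chips drawn are the pigeons.
To avoid 7 of any one colour, the worst case takes at most 6 of each colour, or every chip of a colour that has fewer than 6.
That gives 5 + 6 + 6 + 3 + 6 + 6 + 6 + 6 = 44 chips with no colour reaching 7.
The next chip forces some colour to 7, so 44 + 1 = 45.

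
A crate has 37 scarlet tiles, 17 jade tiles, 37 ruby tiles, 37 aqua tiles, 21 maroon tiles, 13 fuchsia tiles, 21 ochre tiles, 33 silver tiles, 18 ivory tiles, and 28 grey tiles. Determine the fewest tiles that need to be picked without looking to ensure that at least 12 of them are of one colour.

111

An adversary could hand out at most 11 tiles per colour: 11 + 11 + 11 + 11 + 11 + 11 + 11 + 11 + 11 + 11 = 110 tiles and still no colour has 12.
One more tile lands in a colour already at 11, so 111 draws are enough and 110 are not.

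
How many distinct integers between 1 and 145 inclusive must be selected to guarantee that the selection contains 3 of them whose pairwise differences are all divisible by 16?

Integers whose pairwise differences are multiples of 16 are exactly those sharing a remainder mod 16. By pigeonhole, the 16 residue classes mod 16 are the pigeonholes.
With 32 integers one could put 2 in each residue class and have no class reach 3.
The 33rd integer pushes some class to 3, so 16·2 + 1 = 33.

33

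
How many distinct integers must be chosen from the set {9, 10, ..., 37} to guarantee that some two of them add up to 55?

20

A set avoiding the sum 55 can contain at most one of each pair {x, 55−x}, plus the 9 elements whose complement lies outside the range.
The integers 9, …, 27 (19 of them) are such a set: any two sum to at least 9+10 = 19 and at most 26+27 = 53 < 55.
Any 20th integer completes one of the 10 pairs, so 20 choices force a sum of 55.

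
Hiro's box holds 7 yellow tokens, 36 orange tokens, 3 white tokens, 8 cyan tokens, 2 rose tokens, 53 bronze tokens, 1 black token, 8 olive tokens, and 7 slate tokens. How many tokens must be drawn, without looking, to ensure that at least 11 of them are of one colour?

57

An adversary could hand out at most 10 tokens per colour (7 colours run out sooner): 7 + 10 + 3 + 8 + 2 + 10 + 1 + 8 + 7 = 56 tokens and still no colour has 11.
By pigeonhole, one more token lands in a colour already at 10, so 57 draws are enough and 56 are not.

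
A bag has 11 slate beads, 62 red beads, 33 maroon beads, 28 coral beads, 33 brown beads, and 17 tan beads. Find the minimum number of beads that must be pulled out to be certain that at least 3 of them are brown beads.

In the worst case for collecting brown beads, every non-brown bead comes out first.
There are 11 + 62 + 33 + 28 + 17 = 151 non-brown beads altogether.
After those, each further bead must be brown, so 151 + 3 = 154 draws guarantee 3 brown beads.

154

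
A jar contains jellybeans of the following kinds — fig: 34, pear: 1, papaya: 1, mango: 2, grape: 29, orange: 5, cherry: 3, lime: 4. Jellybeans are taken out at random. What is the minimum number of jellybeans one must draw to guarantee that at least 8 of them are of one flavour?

An adversary could hand out at most 7 jellybeans per flavour (6 flavours run out sooner): 7 + 1 + 1 + 2 + 7 + 5 + 3 + 4 = 30 jellybeans and still no flavour has 8.
One more jellybean lands in a flavour already at 7, so 31 draws are enough and 30 are not.

31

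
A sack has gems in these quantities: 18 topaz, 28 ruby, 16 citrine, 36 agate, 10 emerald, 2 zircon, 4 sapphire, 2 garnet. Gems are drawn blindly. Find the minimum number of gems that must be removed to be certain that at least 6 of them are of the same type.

34

An adversary could hand out at most 5 gems per type (zircon, sapphire, garnet run out sooner): 5 + 5 + 5 + 5 + 5 + 2 + 4 + 2 = 33 gems and still no type has 6.
By pigeonhole, one more gem lands in a type already at 5, so 34 draws are enough and 33 are not.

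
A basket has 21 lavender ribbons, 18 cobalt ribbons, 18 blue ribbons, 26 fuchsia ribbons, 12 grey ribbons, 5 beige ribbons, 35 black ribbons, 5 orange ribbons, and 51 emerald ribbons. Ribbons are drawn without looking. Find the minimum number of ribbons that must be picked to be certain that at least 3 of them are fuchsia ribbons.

168

In the worst case for collecting fuchsia ribbons, every non-fuchsia ribbon comes out first.
There are 21 + 18 + 18 + 12 + 5 + 35 + 5 + 51 = 165 non-fuchsia ribbons altogether.
After those, each further ribbon must be fuchsia, so 165 + 3 = 168 draws guarantee 3 fuchsia ribbons.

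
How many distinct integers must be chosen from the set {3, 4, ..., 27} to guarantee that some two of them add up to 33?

Two chosen integers sum to 33 exactly when both halves of some pair {x, 33−x} with 6 ≤ x ≤ 33−x ≤ 27 are chosen — 11 such pairs.
The remaining 3 elements (those with no distinct partner in range) can never complete a 33-sum, so the worst case takes all of them and one from each pair: 3 + 11 = 14.
The 15th integer has to be the second member of some pair, so 14 + 1 = 15.

15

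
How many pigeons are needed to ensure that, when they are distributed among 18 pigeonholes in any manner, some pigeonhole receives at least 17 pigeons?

With 288 pigeons one could put exactly 16 in each of the 18 pigeonholes, and no pigeonhole would reach 17.
One more pigeon must land in a pigeonhole that already has 16, giving it 17.
So 18 × 16 + 1 = 289 pigeons are required.

289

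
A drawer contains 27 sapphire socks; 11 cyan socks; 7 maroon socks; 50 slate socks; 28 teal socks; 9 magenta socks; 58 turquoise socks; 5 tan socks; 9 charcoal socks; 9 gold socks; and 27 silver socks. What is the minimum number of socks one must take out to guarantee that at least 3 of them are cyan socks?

232

In the worst case for collecting cyan socks, every non-cyan sock comes out first.
There are 27 + 7 + 50 + 28 + 9 + 58 + 5 + 9 + 9 + 27 = 229 non-cyan socks altogether.
After those, each further sock must be cyan, so 229 + 3 = 232 draws guarantee 3 cyan socks.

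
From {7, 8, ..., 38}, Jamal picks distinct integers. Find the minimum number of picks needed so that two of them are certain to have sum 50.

20

Two chosen integers sum to 50 exactly when both halves of some pair {x, 50−x} with 12 ≤ x ≤ 50−x ≤ 38 are chosen — 13 such pairs.
The remaining 6 elements (those with no distinct partner in range) can never complete a 50-sum, so the worst case takes all of them and one from each pair: 6 + 13 = 19.
The 20th integer has to be the second member of some pair, so 19 + 1 = 20.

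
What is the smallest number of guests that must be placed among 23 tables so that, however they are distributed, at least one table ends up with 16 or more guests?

346

With 345 guests one could put exactly 15 in each of the 23 tables, and no table would reach 16.
One more guest must land in a table that already has 15, giving it 16.
So 23 × 15 + 1 = 346 guests are required.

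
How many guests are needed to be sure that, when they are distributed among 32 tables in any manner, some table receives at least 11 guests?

321

With 320 guests one could put exactly 10 in each of the 32 tables, and no table would reach 11.
One more guest must land in a table that already has 10, giving it 11.
So 32 × 10 + 1 = 321 guests are required.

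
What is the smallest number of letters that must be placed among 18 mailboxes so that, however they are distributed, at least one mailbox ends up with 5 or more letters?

73

With 72 letters one could put exactly 4 in each of the 18 mailboxes, and no mailbox would reach 5.
By the pigeonhole principle, one more letter must land in a mailbox that already has 4, giving it 5.
So 18 × 4 + 1 = 73 letters are required.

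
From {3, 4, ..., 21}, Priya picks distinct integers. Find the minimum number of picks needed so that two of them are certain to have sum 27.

12

Group the elements by complementary pair {x, 27−x}: {6,21}, {7,20}, {8,19}, …, giving 8 two-element pairs and 3 integers whose partner 27−x falls outside [3,21].
By pigeonhole, treating each of those 11 groups as a pigeonhole, one can pick one integer per group — 11 integers — with no two summing to 27.
The 12th integer lands in an occupied pair, forcing a sum of 27.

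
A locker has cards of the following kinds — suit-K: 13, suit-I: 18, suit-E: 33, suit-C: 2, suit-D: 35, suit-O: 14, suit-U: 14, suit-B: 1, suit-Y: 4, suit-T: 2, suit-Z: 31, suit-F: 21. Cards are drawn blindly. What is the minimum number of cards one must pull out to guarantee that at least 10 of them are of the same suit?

82

Pigeonhole: put each drawn card into a box by suit. The largest draw with every box below 10 takes min(count, 9) from each suit; suits with fewer than 9 contribute all they have.
Σ min(cᵢ, 9) = 9 + 9 + 9 + 2 + 9 + 9 + 9 + 1 + 4 + 2 + 9 + 9 = 81.
Draw number 81 + 1 = 82 must push one box to 10.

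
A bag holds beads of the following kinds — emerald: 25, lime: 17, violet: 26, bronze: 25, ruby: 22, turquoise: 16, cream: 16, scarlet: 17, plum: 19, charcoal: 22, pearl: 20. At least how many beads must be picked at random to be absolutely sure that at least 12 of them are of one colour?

By pigeonhole, the 11 colours are the holes; the beads drawn are the pigeons.
To avoid 12 of any one colour, the worst case takes at most 11 of each colour.
That gives 11 + 11 + 11 + 11 + 11 + 11 + 11 + 11 + 11 + 11 + 11 = 121 beads with no colour reaching 12.
The next bead forces some colour to 12, so 121 + 1 = 122.

122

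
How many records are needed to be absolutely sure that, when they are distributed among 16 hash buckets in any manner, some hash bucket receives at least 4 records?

With 48 records one could put exactly 3 in each of the 16 hash buckets, and no hash bucket would reach 4.
One more record must land in a hash bucket that already has 3, giving it 4.
So 16 × 3 + 1 = 49 records are required.

49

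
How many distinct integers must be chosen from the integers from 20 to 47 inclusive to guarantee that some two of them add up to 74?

A set avoiding the sum 74 can contain at most one of each pair {x, 74−x}, plus the 8 elements whose complement lies outside the range or equal to its own complement.
The integers 20, …, 37 (18 of them) are such a set: any two sum to at least 20+21 = 41 and at most 36+37 = 73 < 74.
Any 19th integer completes one of the 10 pairs, so 19 choices force a sum of 74.

19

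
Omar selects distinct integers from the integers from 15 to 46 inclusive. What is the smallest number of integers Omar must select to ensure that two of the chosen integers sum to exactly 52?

22

Group the elements by complementary pair {x, 52−x}: {15,37}, {16,36}, {17,35}, …, giving 11 two-element pairs, the single value 26 (it cannot pair with itself since the integers are distinct), and 9 integers whose partner 52−x falls outside [15,46].
By the pigeonhole principle, treating each of those 21 groups as a pigeonhole, one can pick one integer per group — 21 integers — with no two summing to 52.
The 22nd integer lands in an occupied pair, forcing a sum of 52.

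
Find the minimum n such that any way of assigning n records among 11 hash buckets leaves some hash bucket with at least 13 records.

133

With 132 records one could put exactly 12 in each of the 11 hash buckets, and no hash bucket would reach 13.
One more record must land in a hash bucket that already has 12, giving it 13.
So 11 × 12 + 1 = 133 records are required.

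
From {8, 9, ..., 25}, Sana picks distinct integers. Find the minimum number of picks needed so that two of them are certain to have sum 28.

A set avoiding the sum 28 can contain at most one of each pair {x, 28−x}, plus the 6 elements whose complement lies outside the range or equal to its own complement.
The integers 14, …, 25 (12 of them) are such a set: any two sum to at least 14+15 = 29 > 28.
Any 13th integer completes one of the 6 pairs, so 13 choices force a sum of 28.

13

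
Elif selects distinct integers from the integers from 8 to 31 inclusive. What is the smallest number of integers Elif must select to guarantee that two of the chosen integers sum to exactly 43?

A set avoiding the sum 43 can contain at most one of each pair {x, 43−x}, plus the 4 elements whose complement lies outside the range.
The integers 8, …, 21 (14 of them) are such a set: any two sum to at least 8+9 = 17 and at most 20+21 = 41 < 43.
Any 15th integer completes one of the 10 pairs, so 15 choices force a sum of 43.

15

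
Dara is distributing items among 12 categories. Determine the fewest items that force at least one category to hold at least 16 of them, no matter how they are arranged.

With 180 items one could put exactly 15 in each of the 12 categories, and no category would reach 16.
By pigeonhole, one more item must land in a category that already has 15, giving it 16.
So 12 × 15 + 1 = 181 items are required.

181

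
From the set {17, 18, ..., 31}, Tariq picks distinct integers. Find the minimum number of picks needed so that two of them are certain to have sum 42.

Two chosen integers sum to 42 exactly when both halves of some pair {x, 42−x} with 17 ≤ x ≤ 42−x ≤ 25 are chosen — 4 such pairs.
The remaining 7 elements (those with no distinct partner in range) can never complete a 42-sum, so the worst case takes all of them and one from each pair: 7 + 4 = 11.
The 12th integer has to be the second member of some pair, so 11 + 1 = 12.

12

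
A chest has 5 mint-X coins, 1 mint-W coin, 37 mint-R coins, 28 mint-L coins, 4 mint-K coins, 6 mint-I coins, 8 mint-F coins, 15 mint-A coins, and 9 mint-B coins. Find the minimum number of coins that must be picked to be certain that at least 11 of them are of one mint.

An adversary could hand out at most 10 coins per mint (6 mints run out sooner): 5 + 1 + 10 + 10 + 4 + 6 + 8 + 10 + 9 = 63 coins and still no mint has 11.
By pigeonhole, one more coin lands in a mint already at 10, so 64 draws are enough and 63 are not.

64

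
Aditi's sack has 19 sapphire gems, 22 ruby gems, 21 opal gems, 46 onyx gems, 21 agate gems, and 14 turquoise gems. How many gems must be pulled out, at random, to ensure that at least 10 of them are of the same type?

An adversary could hand out at most 9 gems per type: 9 + 9 + 9 + 9 + 9 + 9 = 54 gems and still no type has 10.
One more gem lands in a type already at 9, so 55 draws are enough and 54 are not.

55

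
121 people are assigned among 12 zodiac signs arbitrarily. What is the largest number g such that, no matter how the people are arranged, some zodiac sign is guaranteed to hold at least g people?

11

By the pigeonhole principle, the 12 zodiac signs are the holes and the 121 people are the pigeons.
If every zodiac sign held at most 10 people, the total would be at most 12 × 10 = 120, which is less than 121.
So some zodiac sign holds at least ⌈121/12⌉ = 11 people.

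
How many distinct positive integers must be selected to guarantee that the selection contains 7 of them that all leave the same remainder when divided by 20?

121

By the pigeonhole principle, the 20 residue classes mod 20 are the pigeonholes.
With 120 integers one could put 6 in each residue class and have no class reach 7.
The 121st integer pushes some class to 7, so 20·6 + 1 = 121.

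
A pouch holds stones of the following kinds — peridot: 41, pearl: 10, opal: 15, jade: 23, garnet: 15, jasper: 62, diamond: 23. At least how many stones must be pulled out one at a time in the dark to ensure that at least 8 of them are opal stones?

182

In the worst case for collecting opal stones, every non-opal stone comes out first.
There are 41 + 10 + 23 + 15 + 62 + 23 = 174 non-opal stones altogether.
After those, each further stone must be opal, so 174 + 8 = 182 draws guarantee 8 opal stones.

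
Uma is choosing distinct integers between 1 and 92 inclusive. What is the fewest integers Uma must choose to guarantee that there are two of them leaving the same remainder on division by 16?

By the pigeonhole principle, the 16 residue classes mod 16 are the pigeonholes.
With 16 integers one could put 1 in each residue class and have no class reach 2.
The 17th integer pushes some class to 2, so 16·1 + 1 = 17.

17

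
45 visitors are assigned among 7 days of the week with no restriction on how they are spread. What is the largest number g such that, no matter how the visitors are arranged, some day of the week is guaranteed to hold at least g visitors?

By pigeonhole, the 7 days of the week are the holes and the 45 visitors are the pigeons.
If every day of the week held at most 6 visitors, the total would be at most 7 × 6 = 42, which is less than 45.
So some day of the week holds at least ⌈45/7⌉ = 7 visitors.

7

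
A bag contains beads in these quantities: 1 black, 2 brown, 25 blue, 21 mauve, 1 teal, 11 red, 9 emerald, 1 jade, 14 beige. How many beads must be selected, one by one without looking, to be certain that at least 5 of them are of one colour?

26

The 9 colours are the holes; the beads drawn are the pigeons.
To avoid 5 of any one colour, the worst case takes at most 4 of each colour, or every bead of a colour that has fewer than 4.
That gives 1 + 2 + 4 + 4 + 1 + 4 + 4 + 1 + 4 = 25 beads with no colour reaching 5.
The next bead forces some colour to 5, so 25 + 1 = 26.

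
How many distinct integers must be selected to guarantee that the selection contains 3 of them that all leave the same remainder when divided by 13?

The 13 residue classes mod 13 are the pigeonholes.
With 26 integers one could put 2 in each residue class and have no class reach 3.
The 27th integer pushes some class to 3, so 13·2 + 1 = 27.

27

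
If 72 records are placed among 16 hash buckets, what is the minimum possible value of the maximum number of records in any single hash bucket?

The 16 hash buckets are the holes and the 72 records are the pigeons.
If every hash bucket held at most 4 records, the total would be at most 16 × 4 = 64, which is less than 72.
So some hash bucket holds at least ⌈72/16⌉ = 5 records.

5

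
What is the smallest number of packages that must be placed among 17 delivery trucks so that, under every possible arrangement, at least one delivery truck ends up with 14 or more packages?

222

With 221 packages one could put exactly 13 in each of the 17 delivery trucks, and no delivery truck would reach 14.
Pigeonhole: one more package must land in a delivery truck that already has 13, giving it 14.
So 17 × 13 + 1 = 222 packages are required.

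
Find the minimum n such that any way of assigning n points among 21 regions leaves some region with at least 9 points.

169

With 168 points one could put exactly 8 in each of the 21 regions, and no region would reach 9.
By pigeonhole, one more point must land in a region that already has 8, giving it 9.
So 21 × 8 + 1 = 169 points are required.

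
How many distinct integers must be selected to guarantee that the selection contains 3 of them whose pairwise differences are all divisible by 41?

83

Integers whose pairwise differences are multiples of 41 are exactly those sharing a remainder mod 41. The 41 residue classes mod 41 are the pigeonholes.
With 82 integers one could put 2 in each residue class and have no class reach 3.
The 83rd integer pushes some class to 3, so 41·2 + 1 = 83.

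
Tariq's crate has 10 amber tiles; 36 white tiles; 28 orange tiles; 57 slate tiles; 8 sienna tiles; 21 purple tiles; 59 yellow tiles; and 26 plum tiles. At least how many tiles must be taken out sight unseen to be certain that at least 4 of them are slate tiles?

192

In the worst case for collecting slate tiles, every non-slate tile comes out first.
There are 10 + 36 + 28 + 8 + 21 + 59 + 26 = 188 non-slate tiles altogether.
After those, each further tile must be slate, so 188 + 4 = 192 draws guarantee 4 slate tiles.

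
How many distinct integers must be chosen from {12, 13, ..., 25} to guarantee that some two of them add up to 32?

Group the elements by complementary pair {x, 32−x}: {12,20}, {13,19}, {14,18}, …, giving 4 two-element pairs, the single value 16 (it cannot pair with itself since the integers are distinct), and 5 integers whose partner 32−x falls outside [12,25].
Treating each of those 10 groups as a pigeonhole, one can pick one integer per group — 10 integers — with no two summing to 32.
The 11th integer lands in an occupied pair, forcing a sum of 32.

11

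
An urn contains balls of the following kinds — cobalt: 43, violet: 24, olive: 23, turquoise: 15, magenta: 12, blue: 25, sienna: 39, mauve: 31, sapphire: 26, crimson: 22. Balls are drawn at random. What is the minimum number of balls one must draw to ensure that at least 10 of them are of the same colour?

An adversary could hand out at most 9 balls per colour: 9 + 9 + 9 + 9 + 9 + 9 + 9 + 9 + 9 + 9 = 90 balls and still no colour has 10.
Pigeonhole: one more ball lands in a colour already at 9, so 91 draws are enough and 90 are not.

91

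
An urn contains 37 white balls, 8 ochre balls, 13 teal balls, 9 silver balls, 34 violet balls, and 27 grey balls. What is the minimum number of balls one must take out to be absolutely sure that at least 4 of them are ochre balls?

124

In the worst case for collecting ochre balls, every non-ochre ball comes out first.
There are 37 + 13 + 9 + 34 + 27 = 120 non-ochre balls altogether.
After those, each further ball must be ochre, so 120 + 4 = 124 draws guarantee 4 ochre balls.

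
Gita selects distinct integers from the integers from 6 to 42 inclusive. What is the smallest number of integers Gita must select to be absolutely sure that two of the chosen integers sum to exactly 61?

26

Two chosen integers sum to 61 exactly when both halves of some pair {x, 61−x} with 19 ≤ x ≤ 61−x ≤ 42 are chosen — 12 such pairs.
The remaining 13 elements (those with no distinct partner in range) can never complete a 61-sum, so the worst case takes all of them and one from each pair: 13 + 12 = 25.
By the pigeonhole principle, the 26th integer has to be the second member of some pair, so 25 + 1 = 26.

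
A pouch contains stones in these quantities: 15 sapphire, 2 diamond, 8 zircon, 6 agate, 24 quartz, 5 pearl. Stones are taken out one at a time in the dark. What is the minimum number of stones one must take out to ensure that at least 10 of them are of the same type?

40

The 6 types are the holes; the stones drawn are the pigeons.
To avoid 10 of any one type, the worst case takes at most 9 of each type, or every stone of a type that has fewer than 9.
That gives 9 + 2 + 8 + 6 + 9 + 5 = 39 stones with no type reaching 10.
The next stone forces some type to 10, so 39 + 1 = 40.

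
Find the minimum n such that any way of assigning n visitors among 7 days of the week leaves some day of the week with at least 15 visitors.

99

With 98 visitors one could put exactly 14 in each of the 7 days of the week, and no day of the week would reach 15.
By the pigeonhole principle, one more visitor must land in a day of the week that already has 14, giving it 15.
So 7 × 14 + 1 = 99 visitors are required.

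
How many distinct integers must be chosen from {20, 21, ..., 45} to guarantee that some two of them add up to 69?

Two chosen integers sum to 69 exactly when both halves of some pair {x, 69−x} with 24 ≤ x ≤ 69−x ≤ 45 are chosen — 11 such pairs.
The remaining 4 elements (those with no distinct partner in range) can never complete a 69-sum, so the worst case takes all of them and one from each pair: 4 + 11 = 15.
By the pigeonhole principle, the 16th integer has to be the second member of some pair, so 15 + 1 = 16.

16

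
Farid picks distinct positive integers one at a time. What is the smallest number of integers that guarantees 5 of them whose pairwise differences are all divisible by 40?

Integers whose pairwise differences are multiples of 40 are exactly those sharing a remainder mod 40. The 40 residue classes mod 40 are the pigeonholes.
With 160 integers one could put 4 in each residue class and have no class reach 5.
The 161st integer pushes some class to 5, so 40·4 + 1 = 161.

161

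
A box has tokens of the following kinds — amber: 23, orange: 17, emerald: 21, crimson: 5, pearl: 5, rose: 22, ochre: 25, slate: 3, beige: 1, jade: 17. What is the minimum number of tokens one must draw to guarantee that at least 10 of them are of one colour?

By the pigeonhole principle, put each drawn token into a box by colour. The largest draw with every box below 10 takes min(count, 9) from each colour; colours with fewer than 9 contribute all they have.
Σ min(cᵢ, 9) = 9 + 9 + 9 + 5 + 5 + 9 + 9 + 3 + 1 + 9 = 68.
Draw number 68 + 1 = 69 must push one box to 10.

69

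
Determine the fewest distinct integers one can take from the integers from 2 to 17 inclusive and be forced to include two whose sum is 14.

12

A set avoiding the sum 14 can contain at most one of each pair {x, 14−x}, plus the 6 elements whose complement lies outside the range or equal to its own complement.
The integers 7, …, 17 (11 of them) are such a set: any two sum to at least 7+8 = 15 > 14.
Any 12th integer completes one of the 5 pairs, so 12 choices force a sum of 14.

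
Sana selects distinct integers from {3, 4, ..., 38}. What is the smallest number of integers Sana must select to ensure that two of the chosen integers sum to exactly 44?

Group the elements by complementary pair {x, 44−x}: {6,38}, {7,37}, {8,36}, …, giving 16 two-element pairs, the single value 22 (it cannot pair with itself since the integers are distinct), and 3 integers whose partner 44−x falls outside [3,38].
Treating each of those 20 groups as a pigeonhole, one can pick one integer per group — 20 integers — with no two summing to 44.
The 21st integer lands in an occupied pair, forcing a sum of 44.

21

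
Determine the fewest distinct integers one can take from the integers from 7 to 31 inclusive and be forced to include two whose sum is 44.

17

Group the elements by complementary pair {x, 44−x}: {13,31}, {14,30}, {15,29}, …, giving 9 two-element pairs, the single value 22 (it cannot pair with itself since the integers are distinct), and 6 integers whose partner 44−x falls outside [7,31].
Pigeonhole: treating each of those 16 groups as a pigeonhole, one can pick one integer per group — 16 integers — with no two summing to 44.
The 17th integer lands in an occupied pair, forcing a sum of 44.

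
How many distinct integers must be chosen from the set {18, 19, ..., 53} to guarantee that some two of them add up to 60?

25

Group the elements by complementary pair {x, 60−x}: {18,42}, {19,41}, {20,40}, …, giving 12 two-element pairs, the single value 30 (it cannot pair with itself since the integers are distinct), and 11 integers whose partner 60−x falls outside [18,53].
Treating each of those 24 groups as a pigeonhole, one can pick one integer per group — 24 integers — with no two summing to 60.
The 25th integer lands in an occupied pair, forcing a sum of 60.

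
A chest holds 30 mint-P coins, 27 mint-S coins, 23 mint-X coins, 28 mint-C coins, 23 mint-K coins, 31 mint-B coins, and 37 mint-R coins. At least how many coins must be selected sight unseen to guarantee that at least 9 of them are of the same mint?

57

An adversary could hand out at most 8 coins per mint: 8 + 8 + 8 + 8 + 8 + 8 + 8 = 56 coins and still no mint has 9.
By pigeonhole, one more coin lands in a mint already at 8, so 57 draws are enough and 56 are not.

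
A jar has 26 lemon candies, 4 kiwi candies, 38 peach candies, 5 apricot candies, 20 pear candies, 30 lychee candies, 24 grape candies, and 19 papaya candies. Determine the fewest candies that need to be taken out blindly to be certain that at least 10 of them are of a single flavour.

The 8 flavours are the holes; the candies drawn are the pigeons.
To avoid 10 of any one flavour, the worst case takes at most 9 of each flavour, or every candy of a flavour that has fewer than 9.
That gives 9 + 4 + 9 + 5 + 9 + 9 + 9 + 9 = 63 candies with no flavour reaching 10.
The next candy forces some flavour to 10, so 63 + 1 = 64.

64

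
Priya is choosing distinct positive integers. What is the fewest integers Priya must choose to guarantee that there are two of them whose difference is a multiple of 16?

17

Integers whose pairwise differences are multiples of 16 are exactly those sharing a remainder mod 16. Pigeonhole: the 16 residue classes mod 16 are the pigeonholes.
With 16 integers one could put 1 in each residue class and have no class reach 2.
The 17th integer pushes some class to 2, so 16·1 + 1 = 17.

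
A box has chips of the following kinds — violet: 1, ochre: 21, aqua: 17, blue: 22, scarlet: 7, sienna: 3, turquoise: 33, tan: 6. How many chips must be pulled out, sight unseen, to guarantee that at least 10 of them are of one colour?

54

The 8 colours are the holes; the chips drawn are the pigeons.
To avoid 10 of any one colour, the worst case takes at most 9 of each colour, or every chip of a colour that has fewer than 9.
That gives 1 + 9 + 9 + 9 + 7 + 3 + 9 + 6 = 53 chips with no colour reaching 10.
The next chip forces some colour to 10, so 53 + 1 = 54.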